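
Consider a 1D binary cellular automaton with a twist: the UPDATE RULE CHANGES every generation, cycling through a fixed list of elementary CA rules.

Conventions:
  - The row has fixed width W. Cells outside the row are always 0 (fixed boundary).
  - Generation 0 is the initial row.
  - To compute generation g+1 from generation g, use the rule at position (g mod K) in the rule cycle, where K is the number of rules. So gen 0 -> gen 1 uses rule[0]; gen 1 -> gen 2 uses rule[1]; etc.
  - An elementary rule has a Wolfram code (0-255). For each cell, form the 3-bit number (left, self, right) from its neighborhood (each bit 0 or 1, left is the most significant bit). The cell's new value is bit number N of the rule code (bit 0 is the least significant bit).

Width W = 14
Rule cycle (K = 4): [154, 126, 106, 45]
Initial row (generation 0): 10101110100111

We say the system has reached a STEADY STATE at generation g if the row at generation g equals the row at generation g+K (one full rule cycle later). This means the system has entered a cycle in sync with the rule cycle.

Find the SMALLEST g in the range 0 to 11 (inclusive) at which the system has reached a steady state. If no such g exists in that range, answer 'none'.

Gen 0: 10101110100111
Gen 1 (rule 154): 00001100011110
Gen 2 (rule 126): 00011110110011
Gen 3 (rule 106): 00110011110111
Gen 4 (rule 45): 10100010001100
Gen 5 (rule 154): 00010101011010
Gen 6 (rule 126): 00111111111111
Gen 7 (rule 106): 01100000000001
Gen 8 (rule 45): 01001111111101
Gen 9 (rule 154): 10111111111000
Gen 10 (rule 126): 11100000001100
Gen 11 (rule 106): 10100000011100
Gen 12 (rule 45): 11101111010001
Gen 13 (rule 154): 11001110001010
Gen 14 (rule 126): 11111011011111
Gen 15 (rule 106): 10001111110001

Answer: none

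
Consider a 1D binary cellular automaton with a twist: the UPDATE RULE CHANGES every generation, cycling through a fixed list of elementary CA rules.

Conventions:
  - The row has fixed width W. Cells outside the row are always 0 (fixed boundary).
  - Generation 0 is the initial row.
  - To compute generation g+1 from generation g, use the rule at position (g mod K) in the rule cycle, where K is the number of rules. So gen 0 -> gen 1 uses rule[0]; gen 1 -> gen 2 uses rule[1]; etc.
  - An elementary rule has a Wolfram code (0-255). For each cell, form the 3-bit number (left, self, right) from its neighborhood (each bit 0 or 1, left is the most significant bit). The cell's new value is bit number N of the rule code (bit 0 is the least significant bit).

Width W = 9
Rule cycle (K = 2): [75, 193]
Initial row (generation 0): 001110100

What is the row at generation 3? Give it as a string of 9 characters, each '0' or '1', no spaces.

Gen 0: 001110100
Gen 1 (rule 75): 111010001
Gen 2 (rule 193): 011000100
Gen 3 (rule 75): 111011001

Answer: 111011001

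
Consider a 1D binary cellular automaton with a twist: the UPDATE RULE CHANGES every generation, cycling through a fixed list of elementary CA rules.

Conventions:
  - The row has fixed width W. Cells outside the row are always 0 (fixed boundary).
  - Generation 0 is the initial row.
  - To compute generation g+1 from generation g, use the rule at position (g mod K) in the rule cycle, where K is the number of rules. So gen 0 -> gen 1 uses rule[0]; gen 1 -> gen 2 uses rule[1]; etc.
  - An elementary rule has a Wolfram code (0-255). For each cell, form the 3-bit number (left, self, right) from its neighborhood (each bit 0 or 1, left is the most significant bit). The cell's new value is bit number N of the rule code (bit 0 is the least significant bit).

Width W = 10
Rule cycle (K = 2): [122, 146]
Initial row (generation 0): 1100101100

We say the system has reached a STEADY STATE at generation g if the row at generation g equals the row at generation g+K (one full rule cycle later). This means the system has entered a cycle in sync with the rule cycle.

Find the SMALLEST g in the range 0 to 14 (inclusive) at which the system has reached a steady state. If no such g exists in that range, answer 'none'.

Answer: 1

Derivation:
Gen 0: 1100101100
Gen 1 (rule 122): 1111011110
Gen 2 (rule 146): 0110001101
Gen 3 (rule 122): 1111011110
Gen 4 (rule 146): 0110001101
Gen 5 (rule 122): 1111011110
Gen 6 (rule 146): 0110001101
Gen 7 (rule 122): 1111011110
Gen 8 (rule 146): 0110001101
Gen 9 (rule 122): 1111011110
Gen 10 (rule 146): 0110001101
Gen 11 (rule 122): 1111011110
Gen 12 (rule 146): 0110001101
Gen 13 (rule 122): 1111011110
Gen 14 (rule 146): 0110001101
Gen 15 (rule 122): 1111011110
Gen 16 (rule 146): 0110001101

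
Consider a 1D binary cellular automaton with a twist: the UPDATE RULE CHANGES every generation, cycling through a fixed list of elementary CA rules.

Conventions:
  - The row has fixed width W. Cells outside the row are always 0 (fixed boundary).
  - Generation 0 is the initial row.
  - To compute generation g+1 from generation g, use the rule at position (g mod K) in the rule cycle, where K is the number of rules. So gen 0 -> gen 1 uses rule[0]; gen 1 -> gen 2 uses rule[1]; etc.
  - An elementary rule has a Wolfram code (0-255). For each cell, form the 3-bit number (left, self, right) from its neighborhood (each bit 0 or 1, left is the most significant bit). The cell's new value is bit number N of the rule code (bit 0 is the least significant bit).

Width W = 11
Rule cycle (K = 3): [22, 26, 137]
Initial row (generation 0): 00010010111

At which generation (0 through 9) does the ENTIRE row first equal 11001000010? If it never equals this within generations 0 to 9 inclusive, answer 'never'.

Gen 0: 00010010111
Gen 1 (rule 22): 00111110000
Gen 2 (rule 26): 01100001000
Gen 3 (rule 137): 01001100011
Gen 4 (rule 22): 11110010100
Gen 5 (rule 26): 10001100010
Gen 6 (rule 137): 00101001000
Gen 7 (rule 22): 01101111100
Gen 8 (rule 26): 11001000010
Gen 9 (rule 137): 10000011000

Answer: 8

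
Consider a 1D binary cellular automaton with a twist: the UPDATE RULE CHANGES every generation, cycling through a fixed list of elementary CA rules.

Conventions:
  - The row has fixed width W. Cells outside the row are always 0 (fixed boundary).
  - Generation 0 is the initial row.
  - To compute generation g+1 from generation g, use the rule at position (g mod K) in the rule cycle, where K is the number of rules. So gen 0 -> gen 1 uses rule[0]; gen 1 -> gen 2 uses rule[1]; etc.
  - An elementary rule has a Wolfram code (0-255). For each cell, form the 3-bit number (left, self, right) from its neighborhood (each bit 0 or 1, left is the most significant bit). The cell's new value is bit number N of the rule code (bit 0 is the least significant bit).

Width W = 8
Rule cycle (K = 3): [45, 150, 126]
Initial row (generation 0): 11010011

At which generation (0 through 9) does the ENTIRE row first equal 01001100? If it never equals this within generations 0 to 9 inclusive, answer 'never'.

Gen 0: 11010011
Gen 1 (rule 45): 10110010
Gen 2 (rule 150): 10001111
Gen 3 (rule 126): 11011001
Gen 4 (rule 45): 10110001
Gen 5 (rule 150): 10001011
Gen 6 (rule 126): 11011111
Gen 7 (rule 45): 10110000
Gen 8 (rule 150): 10001000
Gen 9 (rule 126): 11011100

Answer: never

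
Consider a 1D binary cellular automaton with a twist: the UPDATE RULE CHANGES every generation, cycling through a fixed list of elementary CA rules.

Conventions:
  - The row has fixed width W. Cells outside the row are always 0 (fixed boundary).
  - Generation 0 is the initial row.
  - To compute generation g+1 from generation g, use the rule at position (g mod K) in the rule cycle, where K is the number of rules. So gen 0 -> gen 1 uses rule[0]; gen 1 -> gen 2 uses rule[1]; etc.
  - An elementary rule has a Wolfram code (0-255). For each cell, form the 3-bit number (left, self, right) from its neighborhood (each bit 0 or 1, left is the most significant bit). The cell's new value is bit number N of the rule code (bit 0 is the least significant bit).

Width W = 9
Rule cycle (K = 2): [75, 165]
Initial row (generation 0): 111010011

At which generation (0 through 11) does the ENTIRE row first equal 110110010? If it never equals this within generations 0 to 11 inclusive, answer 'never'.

Gen 0: 111010011
Gen 1 (rule 75): 101000111
Gen 2 (rule 165): 111010010
Gen 3 (rule 75): 101000100
Gen 4 (rule 165): 111010101
Gen 5 (rule 75): 101000000
Gen 6 (rule 165): 111011111
Gen 7 (rule 75): 101010001
Gen 8 (rule 165): 111110101
Gen 9 (rule 75): 100010000
Gen 10 (rule 165): 101010111
Gen 11 (rule 75): 000000101

Answer: never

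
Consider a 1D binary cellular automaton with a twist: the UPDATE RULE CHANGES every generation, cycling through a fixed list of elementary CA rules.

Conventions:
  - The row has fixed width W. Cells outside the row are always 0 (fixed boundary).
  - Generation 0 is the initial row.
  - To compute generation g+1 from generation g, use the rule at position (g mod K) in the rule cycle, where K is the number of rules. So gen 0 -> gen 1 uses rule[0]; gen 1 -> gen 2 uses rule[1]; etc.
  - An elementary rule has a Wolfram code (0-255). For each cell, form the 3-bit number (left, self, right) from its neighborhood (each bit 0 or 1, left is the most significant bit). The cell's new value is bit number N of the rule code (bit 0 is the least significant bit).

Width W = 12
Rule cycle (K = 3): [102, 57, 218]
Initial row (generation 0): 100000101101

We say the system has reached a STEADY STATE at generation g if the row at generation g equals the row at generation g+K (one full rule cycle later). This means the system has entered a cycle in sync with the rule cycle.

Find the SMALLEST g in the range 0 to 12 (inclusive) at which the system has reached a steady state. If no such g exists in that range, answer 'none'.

Answer: 3

Derivation:
Gen 0: 100000101101
Gen 1 (rule 102): 100001110111
Gen 2 (rule 57): 011101001100
Gen 3 (rule 218): 111100111110
Gen 4 (rule 102): 000101000010
Gen 5 (rule 57): 110010111001
Gen 6 (rule 218): 111100111110
Gen 7 (rule 102): 000101000010
Gen 8 (rule 57): 110010111001
Gen 9 (rule 218): 111100111110
Gen 10 (rule 102): 000101000010
Gen 11 (rule 57): 110010111001
Gen 12 (rule 218): 111100111110
Gen 13 (rule 102): 000101000010
Gen 14 (rule 57): 110010111001
Gen 15 (rule 218): 111100111110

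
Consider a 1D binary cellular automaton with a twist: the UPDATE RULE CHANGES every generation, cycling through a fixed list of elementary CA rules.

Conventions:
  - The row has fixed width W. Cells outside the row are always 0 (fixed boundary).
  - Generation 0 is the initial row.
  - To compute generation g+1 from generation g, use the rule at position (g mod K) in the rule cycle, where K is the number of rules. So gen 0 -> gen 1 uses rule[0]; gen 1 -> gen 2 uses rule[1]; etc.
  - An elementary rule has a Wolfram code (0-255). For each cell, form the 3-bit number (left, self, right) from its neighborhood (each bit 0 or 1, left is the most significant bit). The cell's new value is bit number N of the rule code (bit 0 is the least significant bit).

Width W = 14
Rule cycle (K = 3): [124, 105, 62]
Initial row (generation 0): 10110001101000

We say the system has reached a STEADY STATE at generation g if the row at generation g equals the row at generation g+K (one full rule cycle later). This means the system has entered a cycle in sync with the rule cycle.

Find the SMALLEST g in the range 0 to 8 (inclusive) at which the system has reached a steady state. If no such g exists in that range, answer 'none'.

Gen 0: 10110001101000
Gen 1 (rule 124): 11111001111100
Gen 2 (rule 105): 10001001000101
Gen 3 (rule 62): 11011111101111
Gen 4 (rule 124): 11110000111001
Gen 5 (rule 105): 10010110101000
Gen 6 (rule 62): 11111101111100
Gen 7 (rule 124): 10000111000110
Gen 8 (rule 105): 00110101010110
Gen 9 (rule 62): 01101111111101
Gen 10 (rule 124): 01111000000111
Gen 11 (rule 105): 01001011110101

Answer: none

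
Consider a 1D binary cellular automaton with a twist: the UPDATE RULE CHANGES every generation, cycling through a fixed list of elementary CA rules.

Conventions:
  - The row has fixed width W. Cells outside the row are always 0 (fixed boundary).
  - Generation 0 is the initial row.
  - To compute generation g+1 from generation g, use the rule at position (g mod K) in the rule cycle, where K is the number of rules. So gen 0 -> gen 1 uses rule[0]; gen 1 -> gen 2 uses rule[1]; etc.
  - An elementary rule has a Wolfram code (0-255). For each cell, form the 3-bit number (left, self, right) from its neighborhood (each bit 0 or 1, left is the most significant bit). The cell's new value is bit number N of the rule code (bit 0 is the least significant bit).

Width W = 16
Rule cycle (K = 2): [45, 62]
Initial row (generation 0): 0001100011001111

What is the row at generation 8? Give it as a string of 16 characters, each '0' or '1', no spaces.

Answer: 1100000111001111

Derivation:
Gen 0: 0001100011001111
Gen 1 (rule 45): 1101001010001000
Gen 2 (rule 62): 1011111111011100
Gen 3 (rule 45): 1110000000110001
Gen 4 (rule 62): 1001000001101011
Gen 5 (rule 45): 1001011101011110
Gen 6 (rule 62): 1111110011110001
Gen 7 (rule 45): 1000000010000101
Gen 8 (rule 62): 1100000111001111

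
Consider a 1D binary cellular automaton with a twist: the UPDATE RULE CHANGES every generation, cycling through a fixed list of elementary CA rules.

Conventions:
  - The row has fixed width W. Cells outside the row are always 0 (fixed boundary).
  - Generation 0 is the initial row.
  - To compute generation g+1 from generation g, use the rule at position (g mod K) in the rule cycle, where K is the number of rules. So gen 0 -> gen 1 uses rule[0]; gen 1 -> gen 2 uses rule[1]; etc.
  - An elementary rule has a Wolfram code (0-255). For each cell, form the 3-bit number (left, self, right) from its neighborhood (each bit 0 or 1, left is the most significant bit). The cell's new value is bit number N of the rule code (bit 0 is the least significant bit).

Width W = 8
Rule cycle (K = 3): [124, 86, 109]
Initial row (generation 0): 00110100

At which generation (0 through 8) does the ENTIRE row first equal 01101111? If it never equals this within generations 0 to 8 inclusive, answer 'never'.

Gen 0: 00110100
Gen 1 (rule 124): 00111110
Gen 2 (rule 86): 01000011
Gen 3 (rule 109): 01011011
Gen 4 (rule 124): 01111111
Gen 5 (rule 86): 10000001
Gen 6 (rule 109): 10111101
Gen 7 (rule 124): 11100111
Gen 8 (rule 86): 00111001

Answer: never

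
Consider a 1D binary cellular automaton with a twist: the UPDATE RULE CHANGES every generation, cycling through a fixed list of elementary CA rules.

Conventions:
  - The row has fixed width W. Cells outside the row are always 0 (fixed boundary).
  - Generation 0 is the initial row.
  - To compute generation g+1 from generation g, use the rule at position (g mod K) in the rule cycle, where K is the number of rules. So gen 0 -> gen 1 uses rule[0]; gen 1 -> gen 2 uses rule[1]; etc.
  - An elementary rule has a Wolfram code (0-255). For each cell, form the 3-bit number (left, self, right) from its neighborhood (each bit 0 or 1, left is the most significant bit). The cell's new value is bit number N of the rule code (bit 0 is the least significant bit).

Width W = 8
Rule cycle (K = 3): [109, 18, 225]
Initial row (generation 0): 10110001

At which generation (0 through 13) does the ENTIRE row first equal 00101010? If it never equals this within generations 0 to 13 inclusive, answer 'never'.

Gen 0: 10110001
Gen 1 (rule 109): 11110101
Gen 2 (rule 18): 00000000
Gen 3 (rule 225): 11111111
Gen 4 (rule 109): 10000001
Gen 5 (rule 18): 01000010
Gen 6 (rule 225): 00011000
Gen 7 (rule 109): 11011011
Gen 8 (rule 18): 00000000
Gen 9 (rule 225): 11111111
Gen 10 (rule 109): 10000001
Gen 11 (rule 18): 01000010
Gen 12 (rule 225): 00011000
Gen 13 (rule 109): 11011011

Answer: never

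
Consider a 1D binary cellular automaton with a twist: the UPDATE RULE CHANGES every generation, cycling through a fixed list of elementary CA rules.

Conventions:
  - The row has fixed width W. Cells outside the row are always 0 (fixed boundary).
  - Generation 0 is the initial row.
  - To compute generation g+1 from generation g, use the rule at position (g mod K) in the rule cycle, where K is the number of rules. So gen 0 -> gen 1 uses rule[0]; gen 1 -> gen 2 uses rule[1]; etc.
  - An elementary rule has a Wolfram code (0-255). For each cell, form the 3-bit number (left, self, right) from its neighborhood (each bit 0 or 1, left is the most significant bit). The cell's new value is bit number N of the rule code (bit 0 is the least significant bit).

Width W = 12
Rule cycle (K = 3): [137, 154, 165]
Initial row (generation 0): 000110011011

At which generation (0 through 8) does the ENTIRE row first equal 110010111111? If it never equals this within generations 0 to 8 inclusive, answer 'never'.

Answer: 6

Derivation:
Gen 0: 000110011011
Gen 1 (rule 137): 110100010010
Gen 2 (rule 154): 100010101101
Gen 3 (rule 165): 101011110011
Gen 4 (rule 137): 000011100010
Gen 5 (rule 154): 000111010101
Gen 6 (rule 165): 110010111111
Gen 7 (rule 137): 100000111110
Gen 8 (rule 154): 010001111101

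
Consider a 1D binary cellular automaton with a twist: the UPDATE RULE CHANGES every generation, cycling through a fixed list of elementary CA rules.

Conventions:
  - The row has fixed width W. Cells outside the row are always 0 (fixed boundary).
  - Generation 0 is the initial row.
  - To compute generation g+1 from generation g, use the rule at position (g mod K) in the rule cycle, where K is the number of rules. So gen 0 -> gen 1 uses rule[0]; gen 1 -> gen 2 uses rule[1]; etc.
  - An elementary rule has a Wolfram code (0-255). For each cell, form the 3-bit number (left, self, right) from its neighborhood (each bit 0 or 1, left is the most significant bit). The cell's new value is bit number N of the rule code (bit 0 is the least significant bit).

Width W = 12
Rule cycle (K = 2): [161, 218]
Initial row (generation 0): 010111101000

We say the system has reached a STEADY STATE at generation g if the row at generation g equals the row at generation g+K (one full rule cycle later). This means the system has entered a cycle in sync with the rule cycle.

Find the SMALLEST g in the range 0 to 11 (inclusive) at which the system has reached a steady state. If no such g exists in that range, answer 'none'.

Answer: 6

Derivation:
Gen 0: 010111101000
Gen 1 (rule 161): 001011010011
Gen 2 (rule 218): 010011001111
Gen 3 (rule 161): 000000000110
Gen 4 (rule 218): 000000001111
Gen 5 (rule 161): 111111100110
Gen 6 (rule 218): 111111111111
Gen 7 (rule 161): 011111111110
Gen 8 (rule 218): 111111111111
Gen 9 (rule 161): 011111111110
Gen 10 (rule 218): 111111111111
Gen 11 (rule 161): 011111111110
Gen 12 (rule 218): 111111111111
Gen 13 (rule 161): 011111111110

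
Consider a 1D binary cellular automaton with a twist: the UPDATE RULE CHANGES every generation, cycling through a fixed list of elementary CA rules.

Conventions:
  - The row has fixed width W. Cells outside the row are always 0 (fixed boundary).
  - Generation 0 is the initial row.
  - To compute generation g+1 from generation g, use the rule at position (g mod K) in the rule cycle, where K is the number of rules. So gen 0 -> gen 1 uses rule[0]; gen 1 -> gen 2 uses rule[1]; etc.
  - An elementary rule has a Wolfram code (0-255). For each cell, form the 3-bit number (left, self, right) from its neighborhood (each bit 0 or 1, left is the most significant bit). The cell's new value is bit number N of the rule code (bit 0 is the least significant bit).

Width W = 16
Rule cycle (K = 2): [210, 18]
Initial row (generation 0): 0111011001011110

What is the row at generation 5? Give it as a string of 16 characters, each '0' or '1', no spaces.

Answer: 0101000010000010

Derivation:
Gen 0: 0111011001011110
Gen 1 (rule 210): 1011001110001111
Gen 2 (rule 18): 0000110001010000
Gen 3 (rule 210): 0001011010001000
Gen 4 (rule 18): 0010000001010100
Gen 5 (rule 210): 0101000010000010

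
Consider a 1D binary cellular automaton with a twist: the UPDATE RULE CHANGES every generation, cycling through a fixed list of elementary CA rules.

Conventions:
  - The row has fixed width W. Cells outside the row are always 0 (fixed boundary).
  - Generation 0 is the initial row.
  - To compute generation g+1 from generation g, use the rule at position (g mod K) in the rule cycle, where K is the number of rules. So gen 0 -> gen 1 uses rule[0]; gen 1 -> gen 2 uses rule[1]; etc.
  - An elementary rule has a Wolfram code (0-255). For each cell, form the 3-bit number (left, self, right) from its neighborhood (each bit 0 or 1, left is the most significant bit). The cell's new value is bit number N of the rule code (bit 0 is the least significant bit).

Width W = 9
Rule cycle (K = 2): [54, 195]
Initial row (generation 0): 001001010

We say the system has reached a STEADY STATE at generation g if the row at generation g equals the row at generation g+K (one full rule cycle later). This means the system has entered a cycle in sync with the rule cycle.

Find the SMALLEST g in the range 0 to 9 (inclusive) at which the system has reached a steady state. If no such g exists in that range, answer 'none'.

Gen 0: 001001010
Gen 1 (rule 54): 011111111
Gen 2 (rule 195): 101111111
Gen 3 (rule 54): 110000000
Gen 4 (rule 195): 010111111
Gen 5 (rule 54): 111000000
Gen 6 (rule 195): 011011111
Gen 7 (rule 54): 100100000
Gen 8 (rule 195): 001001111
Gen 9 (rule 54): 011110000
Gen 10 (rule 195): 101110111
Gen 11 (rule 54): 110001000

Answer: none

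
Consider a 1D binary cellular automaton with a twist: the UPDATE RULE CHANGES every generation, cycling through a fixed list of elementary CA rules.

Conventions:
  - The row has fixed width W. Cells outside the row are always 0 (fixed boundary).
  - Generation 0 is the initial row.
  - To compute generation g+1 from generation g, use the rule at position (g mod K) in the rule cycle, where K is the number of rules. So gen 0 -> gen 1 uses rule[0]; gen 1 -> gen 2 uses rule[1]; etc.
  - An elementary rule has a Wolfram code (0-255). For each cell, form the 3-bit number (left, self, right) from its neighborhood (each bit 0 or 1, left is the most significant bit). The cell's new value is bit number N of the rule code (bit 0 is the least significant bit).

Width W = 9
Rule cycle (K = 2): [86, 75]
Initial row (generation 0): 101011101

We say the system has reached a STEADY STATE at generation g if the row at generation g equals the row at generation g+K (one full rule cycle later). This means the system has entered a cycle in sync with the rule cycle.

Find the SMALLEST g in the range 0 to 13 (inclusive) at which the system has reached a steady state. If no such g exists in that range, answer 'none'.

Answer: none

Derivation:
Gen 0: 101011101
Gen 1 (rule 86): 101000101
Gen 2 (rule 75): 000011000
Gen 3 (rule 86): 000101100
Gen 4 (rule 75): 111001101
Gen 5 (rule 86): 001110101
Gen 6 (rule 75): 111010000
Gen 7 (rule 86): 001011000
Gen 8 (rule 75): 110011011
Gen 9 (rule 86): 011101001
Gen 10 (rule 75): 110100010
Gen 11 (rule 86): 010110111
Gen 12 (rule 75): 100110101
Gen 13 (rule 86): 111010101
Gen 14 (rule 75): 101000000
Gen 15 (rule 86): 101100000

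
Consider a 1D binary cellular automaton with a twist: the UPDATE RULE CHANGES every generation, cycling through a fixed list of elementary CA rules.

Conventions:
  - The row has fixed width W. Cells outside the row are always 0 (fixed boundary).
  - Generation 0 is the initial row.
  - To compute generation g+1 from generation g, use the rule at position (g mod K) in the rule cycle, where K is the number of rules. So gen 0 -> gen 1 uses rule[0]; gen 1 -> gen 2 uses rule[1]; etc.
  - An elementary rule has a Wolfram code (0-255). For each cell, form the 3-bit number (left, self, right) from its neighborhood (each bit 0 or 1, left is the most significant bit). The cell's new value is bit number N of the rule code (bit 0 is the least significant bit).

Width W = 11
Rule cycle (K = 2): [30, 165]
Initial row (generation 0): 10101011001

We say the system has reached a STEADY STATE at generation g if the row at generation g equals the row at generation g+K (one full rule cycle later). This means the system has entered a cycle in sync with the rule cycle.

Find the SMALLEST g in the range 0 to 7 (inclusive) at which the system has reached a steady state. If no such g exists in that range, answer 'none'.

Gen 0: 10101011001
Gen 1 (rule 30): 10101010111
Gen 2 (rule 165): 11111111010
Gen 3 (rule 30): 10000000011
Gen 4 (rule 165): 10111111000
Gen 5 (rule 30): 10100000100
Gen 6 (rule 165): 11101110101
Gen 7 (rule 30): 10001000101
Gen 8 (rule 165): 10101010111
Gen 9 (rule 30): 10101010100

Answer: none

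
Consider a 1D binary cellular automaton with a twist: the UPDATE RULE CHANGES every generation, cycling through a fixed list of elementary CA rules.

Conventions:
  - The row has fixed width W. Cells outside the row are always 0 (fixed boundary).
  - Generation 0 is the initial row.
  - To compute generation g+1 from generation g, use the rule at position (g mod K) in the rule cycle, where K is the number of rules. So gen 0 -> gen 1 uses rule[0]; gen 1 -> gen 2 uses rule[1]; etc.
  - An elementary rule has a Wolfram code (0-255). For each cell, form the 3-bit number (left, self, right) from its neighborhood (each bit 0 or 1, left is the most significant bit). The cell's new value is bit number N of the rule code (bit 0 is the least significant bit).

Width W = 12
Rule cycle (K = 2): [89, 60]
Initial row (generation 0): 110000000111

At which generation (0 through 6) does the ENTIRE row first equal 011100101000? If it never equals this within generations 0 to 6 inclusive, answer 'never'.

Gen 0: 110000000111
Gen 1 (rule 89): 111111110101
Gen 2 (rule 60): 100000001111
Gen 3 (rule 89): 011111101001
Gen 4 (rule 60): 010000011101
Gen 5 (rule 89): 001111010100
Gen 6 (rule 60): 001000111110

Answer: never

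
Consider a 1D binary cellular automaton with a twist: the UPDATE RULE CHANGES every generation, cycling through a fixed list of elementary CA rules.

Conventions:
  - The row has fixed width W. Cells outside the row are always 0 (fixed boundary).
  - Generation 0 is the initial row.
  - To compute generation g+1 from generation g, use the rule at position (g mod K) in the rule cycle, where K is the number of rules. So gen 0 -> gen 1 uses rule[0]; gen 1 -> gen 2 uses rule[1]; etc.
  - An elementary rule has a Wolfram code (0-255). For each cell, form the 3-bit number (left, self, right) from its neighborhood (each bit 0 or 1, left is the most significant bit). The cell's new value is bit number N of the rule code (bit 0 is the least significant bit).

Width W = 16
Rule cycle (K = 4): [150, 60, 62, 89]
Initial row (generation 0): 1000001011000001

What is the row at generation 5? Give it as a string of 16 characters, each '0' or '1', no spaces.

Answer: 1100000001101111

Derivation:
Gen 0: 1000001011000001
Gen 1 (rule 150): 1100011000100011
Gen 2 (rule 60): 1010010100110010
Gen 3 (rule 62): 1111111111101111
Gen 4 (rule 89): 1000000000101001
Gen 5 (rule 150): 1100000001101111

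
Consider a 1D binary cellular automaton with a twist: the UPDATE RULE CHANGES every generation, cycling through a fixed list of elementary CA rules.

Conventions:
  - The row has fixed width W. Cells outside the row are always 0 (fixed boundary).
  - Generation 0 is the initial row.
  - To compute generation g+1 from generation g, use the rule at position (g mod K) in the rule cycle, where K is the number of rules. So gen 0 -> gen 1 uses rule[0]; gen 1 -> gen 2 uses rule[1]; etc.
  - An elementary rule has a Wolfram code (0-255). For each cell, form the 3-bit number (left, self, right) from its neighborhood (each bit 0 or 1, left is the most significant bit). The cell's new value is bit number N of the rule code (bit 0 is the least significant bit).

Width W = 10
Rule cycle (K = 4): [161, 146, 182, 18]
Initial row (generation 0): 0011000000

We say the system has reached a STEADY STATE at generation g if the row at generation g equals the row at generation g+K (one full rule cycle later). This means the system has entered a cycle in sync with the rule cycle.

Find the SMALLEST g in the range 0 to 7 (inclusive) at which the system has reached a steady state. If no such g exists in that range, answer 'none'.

Gen 0: 0011000000
Gen 1 (rule 161): 1000011111
Gen 2 (rule 146): 0100101110
Gen 3 (rule 182): 1111110101
Gen 4 (rule 18): 0000000000
Gen 5 (rule 161): 1111111111
Gen 6 (rule 146): 0111111110
Gen 7 (rule 182): 1011111101
Gen 8 (rule 18): 0000000000
Gen 9 (rule 161): 1111111111
Gen 10 (rule 146): 0111111110
Gen 11 (rule 182): 1011111101

Answer: 4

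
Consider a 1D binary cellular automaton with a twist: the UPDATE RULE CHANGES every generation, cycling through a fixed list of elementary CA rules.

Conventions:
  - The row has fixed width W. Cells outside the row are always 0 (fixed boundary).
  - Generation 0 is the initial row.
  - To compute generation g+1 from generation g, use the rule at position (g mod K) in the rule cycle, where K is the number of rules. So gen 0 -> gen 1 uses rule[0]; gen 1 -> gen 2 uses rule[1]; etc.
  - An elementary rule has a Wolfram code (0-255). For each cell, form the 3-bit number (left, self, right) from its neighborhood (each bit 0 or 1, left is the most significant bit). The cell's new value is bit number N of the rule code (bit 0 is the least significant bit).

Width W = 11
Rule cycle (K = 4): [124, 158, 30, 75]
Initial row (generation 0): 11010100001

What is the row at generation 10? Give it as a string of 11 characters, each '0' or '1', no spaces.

Gen 0: 11010100001
Gen 1 (rule 124): 11111110001
Gen 2 (rule 158): 11111101011
Gen 3 (rule 30): 10000001010
Gen 4 (rule 75): 00111110000
Gen 5 (rule 124): 00100011000
Gen 6 (rule 158): 01110110100
Gen 7 (rule 30): 11000100110
Gen 8 (rule 75): 11011001110
Gen 9 (rule 124): 11111101011
Gen 10 (rule 158): 11111001010

Answer: 11111001010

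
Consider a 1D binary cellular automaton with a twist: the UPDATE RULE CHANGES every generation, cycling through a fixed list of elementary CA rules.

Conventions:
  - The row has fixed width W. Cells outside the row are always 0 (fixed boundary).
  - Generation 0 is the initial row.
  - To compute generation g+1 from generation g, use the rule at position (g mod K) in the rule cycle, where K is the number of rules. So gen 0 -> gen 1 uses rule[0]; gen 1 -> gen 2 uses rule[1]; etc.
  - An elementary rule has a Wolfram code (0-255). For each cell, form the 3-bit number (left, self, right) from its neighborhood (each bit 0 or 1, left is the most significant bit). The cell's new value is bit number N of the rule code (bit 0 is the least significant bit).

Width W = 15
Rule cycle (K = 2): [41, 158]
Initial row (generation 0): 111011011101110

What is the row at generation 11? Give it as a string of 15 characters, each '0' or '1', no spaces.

Gen 0: 111011011101110
Gen 1 (rule 41): 100110110011000
Gen 2 (rule 158): 111100101110100
Gen 3 (rule 41): 100000011001001
Gen 4 (rule 158): 110000110111111
Gen 5 (rule 41): 100110101100000
Gen 6 (rule 158): 111100101010000
Gen 7 (rule 41): 100000010100111
Gen 8 (rule 158): 110000110111110
Gen 9 (rule 41): 100110101100000
Gen 10 (rule 158): 111100101010000
Gen 11 (rule 41): 100000010100111

Answer: 100000010100111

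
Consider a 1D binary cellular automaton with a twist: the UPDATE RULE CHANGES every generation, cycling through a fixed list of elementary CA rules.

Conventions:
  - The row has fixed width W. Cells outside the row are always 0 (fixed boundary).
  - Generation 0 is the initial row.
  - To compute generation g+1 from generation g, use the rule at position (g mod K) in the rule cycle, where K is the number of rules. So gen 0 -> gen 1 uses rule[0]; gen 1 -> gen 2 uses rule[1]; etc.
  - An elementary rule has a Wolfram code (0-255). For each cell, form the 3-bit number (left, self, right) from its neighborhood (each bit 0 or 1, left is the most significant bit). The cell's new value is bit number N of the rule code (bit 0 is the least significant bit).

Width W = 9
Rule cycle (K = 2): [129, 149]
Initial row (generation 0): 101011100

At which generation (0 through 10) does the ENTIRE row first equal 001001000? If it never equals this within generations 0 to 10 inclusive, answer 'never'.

Answer: never

Derivation:
Gen 0: 101011100
Gen 1 (rule 129): 000001001
Gen 2 (rule 149): 111101101
Gen 3 (rule 129): 011000000
Gen 4 (rule 149): 000111111
Gen 5 (rule 129): 110011110
Gen 6 (rule 149): 001001101
Gen 7 (rule 129): 100000000
Gen 8 (rule 149): 111111111
Gen 9 (rule 129): 011111110
Gen 10 (rule 149): 001111101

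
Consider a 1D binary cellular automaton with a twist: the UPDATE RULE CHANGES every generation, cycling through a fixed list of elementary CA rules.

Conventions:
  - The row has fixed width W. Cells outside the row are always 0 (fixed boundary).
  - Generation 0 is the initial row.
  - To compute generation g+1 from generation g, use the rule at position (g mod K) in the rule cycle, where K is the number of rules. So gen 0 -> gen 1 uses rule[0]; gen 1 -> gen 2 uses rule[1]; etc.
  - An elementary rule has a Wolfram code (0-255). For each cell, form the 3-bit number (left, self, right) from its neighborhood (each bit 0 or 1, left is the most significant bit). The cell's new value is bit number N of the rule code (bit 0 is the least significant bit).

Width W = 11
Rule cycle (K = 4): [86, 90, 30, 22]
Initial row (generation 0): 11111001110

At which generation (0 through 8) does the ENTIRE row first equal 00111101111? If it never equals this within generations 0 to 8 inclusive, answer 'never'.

Answer: never

Derivation:
Gen 0: 11111001110
Gen 1 (rule 86): 00001110011
Gen 2 (rule 90): 00011011111
Gen 3 (rule 30): 00110010000
Gen 4 (rule 22): 01001111000
Gen 5 (rule 86): 11110001100
Gen 6 (rule 90): 10011011110
Gen 7 (rule 30): 11110010001
Gen 8 (rule 22): 00001111011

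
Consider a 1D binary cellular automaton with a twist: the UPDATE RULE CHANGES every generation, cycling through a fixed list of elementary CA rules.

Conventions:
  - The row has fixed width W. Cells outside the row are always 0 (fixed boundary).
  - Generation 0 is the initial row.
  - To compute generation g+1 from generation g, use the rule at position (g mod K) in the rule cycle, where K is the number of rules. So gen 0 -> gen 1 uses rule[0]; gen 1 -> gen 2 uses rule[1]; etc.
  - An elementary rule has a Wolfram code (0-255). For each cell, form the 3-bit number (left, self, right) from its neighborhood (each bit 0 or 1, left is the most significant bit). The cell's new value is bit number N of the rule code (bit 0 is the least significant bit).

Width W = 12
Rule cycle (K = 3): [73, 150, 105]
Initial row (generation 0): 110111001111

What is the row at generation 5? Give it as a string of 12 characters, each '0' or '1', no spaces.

Gen 0: 110111001111
Gen 1 (rule 73): 110101001001
Gen 2 (rule 150): 000101111111
Gen 3 (rule 105): 110011000001
Gen 4 (rule 73): 110011011100
Gen 5 (rule 150): 001100001010

Answer: 001100001010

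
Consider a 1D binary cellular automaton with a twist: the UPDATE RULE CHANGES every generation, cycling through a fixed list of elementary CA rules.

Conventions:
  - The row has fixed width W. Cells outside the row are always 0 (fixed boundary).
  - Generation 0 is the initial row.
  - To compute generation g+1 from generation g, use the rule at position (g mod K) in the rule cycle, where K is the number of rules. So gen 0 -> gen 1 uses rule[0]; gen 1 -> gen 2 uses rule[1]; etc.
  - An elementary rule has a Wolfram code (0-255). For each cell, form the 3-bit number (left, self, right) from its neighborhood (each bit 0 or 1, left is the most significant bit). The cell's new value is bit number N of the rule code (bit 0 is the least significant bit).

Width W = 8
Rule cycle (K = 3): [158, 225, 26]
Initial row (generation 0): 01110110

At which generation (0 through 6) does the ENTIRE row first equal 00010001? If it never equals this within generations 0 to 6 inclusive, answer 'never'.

Gen 0: 01110110
Gen 1 (rule 158): 11100101
Gen 2 (rule 225): 01100010
Gen 3 (rule 26): 11010101
Gen 4 (rule 158): 10010101
Gen 5 (rule 225): 00001010
Gen 6 (rule 26): 00010001

Answer: 6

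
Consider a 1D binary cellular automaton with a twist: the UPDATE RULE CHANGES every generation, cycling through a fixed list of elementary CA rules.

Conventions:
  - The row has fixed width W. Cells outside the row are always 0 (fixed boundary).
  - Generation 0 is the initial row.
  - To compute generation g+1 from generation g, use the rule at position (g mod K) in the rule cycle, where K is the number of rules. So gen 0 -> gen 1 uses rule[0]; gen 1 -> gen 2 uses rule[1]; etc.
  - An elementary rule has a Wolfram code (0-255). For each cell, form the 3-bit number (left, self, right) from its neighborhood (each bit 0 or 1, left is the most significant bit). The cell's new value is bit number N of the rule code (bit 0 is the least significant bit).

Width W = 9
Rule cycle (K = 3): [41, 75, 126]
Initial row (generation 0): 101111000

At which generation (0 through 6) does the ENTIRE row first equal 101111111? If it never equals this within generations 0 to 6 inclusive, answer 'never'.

Gen 0: 101111000
Gen 1 (rule 41): 011000011
Gen 2 (rule 75): 111011111
Gen 3 (rule 126): 101110001
Gen 4 (rule 41): 011000100
Gen 5 (rule 75): 111011001
Gen 6 (rule 126): 101111111

Answer: 6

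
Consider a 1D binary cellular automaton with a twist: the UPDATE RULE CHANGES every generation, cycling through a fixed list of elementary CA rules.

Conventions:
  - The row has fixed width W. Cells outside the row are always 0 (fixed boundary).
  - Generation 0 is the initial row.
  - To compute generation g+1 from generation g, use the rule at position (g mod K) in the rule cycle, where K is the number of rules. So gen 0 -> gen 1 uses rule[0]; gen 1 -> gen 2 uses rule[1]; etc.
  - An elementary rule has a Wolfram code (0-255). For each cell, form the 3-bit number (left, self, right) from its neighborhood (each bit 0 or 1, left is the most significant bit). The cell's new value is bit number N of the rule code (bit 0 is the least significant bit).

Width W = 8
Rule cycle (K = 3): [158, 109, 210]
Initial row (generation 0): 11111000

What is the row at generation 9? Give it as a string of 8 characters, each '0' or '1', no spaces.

Gen 0: 11111000
Gen 1 (rule 158): 11110100
Gen 2 (rule 109): 10011101
Gen 3 (rule 210): 01101100
Gen 4 (rule 158): 11001010
Gen 5 (rule 109): 11001110
Gen 6 (rule 210): 01110111
Gen 7 (rule 158): 11100110
Gen 8 (rule 109): 10100110
Gen 9 (rule 210): 00011011

Answer: 00011011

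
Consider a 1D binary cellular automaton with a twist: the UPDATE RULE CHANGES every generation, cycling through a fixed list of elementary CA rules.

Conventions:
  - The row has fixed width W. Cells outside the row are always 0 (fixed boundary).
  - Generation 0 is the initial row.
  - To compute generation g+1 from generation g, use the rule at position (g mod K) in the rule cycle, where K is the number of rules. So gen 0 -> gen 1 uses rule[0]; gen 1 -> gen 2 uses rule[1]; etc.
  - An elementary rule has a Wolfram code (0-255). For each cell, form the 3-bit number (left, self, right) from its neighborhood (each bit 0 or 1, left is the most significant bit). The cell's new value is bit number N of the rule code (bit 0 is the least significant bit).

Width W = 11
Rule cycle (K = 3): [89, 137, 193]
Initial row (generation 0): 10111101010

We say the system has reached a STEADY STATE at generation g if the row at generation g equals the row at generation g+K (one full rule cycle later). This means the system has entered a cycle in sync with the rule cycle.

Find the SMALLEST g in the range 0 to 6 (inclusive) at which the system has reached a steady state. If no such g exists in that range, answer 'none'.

Answer: none

Derivation:
Gen 0: 10111101010
Gen 1 (rule 89): 00100100001
Gen 2 (rule 137): 10000001100
Gen 3 (rule 193): 00111100101
Gen 4 (rule 89): 10100110000
Gen 5 (rule 137): 00000100111
Gen 6 (rule 193): 11110000011
Gen 7 (rule 89): 10011111011
Gen 8 (rule 137): 00011110010
Gen 9 (rule 193): 11001110000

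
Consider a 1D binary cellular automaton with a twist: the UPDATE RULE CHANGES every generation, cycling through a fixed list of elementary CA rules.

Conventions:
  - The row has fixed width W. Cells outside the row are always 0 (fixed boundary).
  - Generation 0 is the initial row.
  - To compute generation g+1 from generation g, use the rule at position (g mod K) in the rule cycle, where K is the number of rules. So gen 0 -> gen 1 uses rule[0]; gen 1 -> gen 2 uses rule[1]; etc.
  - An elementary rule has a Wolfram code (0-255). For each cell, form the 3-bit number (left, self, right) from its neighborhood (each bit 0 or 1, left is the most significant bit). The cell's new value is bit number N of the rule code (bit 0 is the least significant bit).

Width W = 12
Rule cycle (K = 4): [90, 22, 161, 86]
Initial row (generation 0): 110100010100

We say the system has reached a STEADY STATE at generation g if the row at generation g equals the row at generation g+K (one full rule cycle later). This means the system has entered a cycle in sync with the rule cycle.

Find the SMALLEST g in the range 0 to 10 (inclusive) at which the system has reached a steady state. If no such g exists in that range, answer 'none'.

Answer: none

Derivation:
Gen 0: 110100010100
Gen 1 (rule 90): 110010100010
Gen 2 (rule 22): 001110110111
Gen 3 (rule 161): 100101001010
Gen 4 (rule 86): 111101111011
Gen 5 (rule 90): 100101001011
Gen 6 (rule 22): 111101111000
Gen 7 (rule 161): 011010110011
Gen 8 (rule 86): 101010011101
Gen 9 (rule 90): 000001110100
Gen 10 (rule 22): 000010000110
Gen 11 (rule 161): 111000110000
Gen 12 (rule 86): 001101011000
Gen 13 (rule 90): 011100011100
Gen 14 (rule 22): 100010100010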